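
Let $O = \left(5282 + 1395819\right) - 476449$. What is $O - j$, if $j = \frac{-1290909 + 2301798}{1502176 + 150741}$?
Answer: $\frac{1528371998995}{1652917} \approx 9.2465 \cdot 10^{5}$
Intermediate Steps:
$j = \frac{1010889}{1652917} \approx 0.61158$
$O = 924652$ ($O = 1401101 - 476449 = 924652$)
$O - j = 924652 - \frac{1010889}{1652917} = \frac{1528371998995}{1652917}$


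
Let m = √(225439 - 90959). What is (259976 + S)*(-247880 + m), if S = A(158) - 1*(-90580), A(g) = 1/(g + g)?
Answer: -6864769943090/79 + 4541803577*√5/79 ≈ -8.6767e+10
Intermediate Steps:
m = 164*√5 (m = √134480 = 164*√5 ≈ 366.72)
A(g) = 1/(2*g)
S = 28623281/316 (S = (½)/158 - 1*(-90580) = (½)*(1/158) + 90580 = 1/316 + 90580 = 28623281/316 ≈ 90580.)
(259976 + S)*(-247880 + m) = (259976 + 28623281/316)*(-247880 + 164*√5) = 110775697*(-247880 + 164*√5)/316 = -6864769943090/79 + 4541803577*√5/79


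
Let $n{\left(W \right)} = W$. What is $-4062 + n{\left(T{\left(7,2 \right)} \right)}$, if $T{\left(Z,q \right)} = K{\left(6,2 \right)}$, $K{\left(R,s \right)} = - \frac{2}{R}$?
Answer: $- \frac{12187}{3} \approx -4062.3$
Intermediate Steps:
$T{\left(Z,q \right)} = - \frac{1}{3}$ ($T{\left(Z,q \right)} = - \frac{2}{6} = \left(-2\right) \frac{1}{6} = - \frac{1}{3}$)
$-4062 + n{\left(T{\left(7,2 \right)} \right)} = -4062 - \frac{1}{3} = - \frac{12187}{3}$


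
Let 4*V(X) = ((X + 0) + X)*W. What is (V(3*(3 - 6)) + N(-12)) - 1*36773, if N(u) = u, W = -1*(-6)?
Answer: -36812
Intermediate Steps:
W = 6
V(X) = 3*X (V(X) = (((X + 0) + X)*6)/4 = ((X + X)*6)/4 = ((2*X)*6)/4 = (12*X)/4 = 3*X)
(V(3*(3 - 6)) + N(-12)) - 1*36773 = (3*(3*(3 - 6)) - 12) - 1*36773 = (3*(3*(-3)) - 12) - 36773 = (3*(-9) - 12) - 36773 = (-27 - 12) - 36773 = -39 - 36773 = -36812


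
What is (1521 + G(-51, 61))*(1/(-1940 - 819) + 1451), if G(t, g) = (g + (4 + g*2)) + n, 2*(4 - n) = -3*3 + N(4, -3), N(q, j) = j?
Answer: 6877683144/2759 ≈ 2.4928e+6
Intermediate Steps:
n = 10 (n = 4 - (-3*3 - 3)/2 = 4 - (-9 - 3)/2 = 4 - ½*(-12) = 4 + 6 = 10)
G(t, g) = 14 + 3*g (G(t, g) = (g + (4 + g*2)) + 10 = (g + (4 + 2*g)) + 10 = (4 + 3*g) + 10 = 14 + 3*g)
(1521 + G(-51, 61))*(1/(-1940 - 819) + 1451) = (1521 + (14 + 3*61))*(1/(-1940 - 819) + 1451) = (1521 + (14 + 183))*(1/(-2759) + 1451) = (1521 + 197)*(-1/2759 + 1451) = 1718*(4003308/2759) = 6877683144/2759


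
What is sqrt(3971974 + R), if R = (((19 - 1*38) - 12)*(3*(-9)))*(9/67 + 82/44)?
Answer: sqrt(8633445940834)/1474 ≈ 1993.4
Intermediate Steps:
R = 2464965/1474 (R = (((19 - 38) - 12)*(-27))*(9*(1/67) + 82*(1/44)) = ((-19 - 12)*(-27))*(9/67 + 41/22) = -31*(-27)*(2945/1474) = 837*(2945/1474) = 2464965/1474 ≈ 1672.3)
sqrt(3971974 + R) = sqrt(3971974 + 2464965/1474) = sqrt(5857154641/1474) = sqrt(8633445940834)/1474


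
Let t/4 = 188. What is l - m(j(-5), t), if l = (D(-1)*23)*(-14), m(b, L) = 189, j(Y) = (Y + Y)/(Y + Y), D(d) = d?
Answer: 133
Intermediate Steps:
t = 752 (t = 4*188 = 752)
j(Y) = 1 (j(Y) = (2*Y)/((2*Y)) = (2*Y)*(1/(2*Y)) = 1)
l = 322 (l = -1*23*(-14) = -23*(-14) = 322)
l - m(j(-5), t) = 322 - 1*189 = 322 - 189 = 133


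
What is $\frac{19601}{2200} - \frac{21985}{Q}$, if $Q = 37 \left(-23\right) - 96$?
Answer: $\frac{66929147}{2083400} \approx 32.125$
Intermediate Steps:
$Q = -947$ ($Q = -851 - 96 = -947$)
$\frac{19601}{2200} - \frac{21985}{Q} = \frac{19601}{2200} - \frac{21985}{-947} = 19601 \cdot \frac{1}{2200} - - \frac{21985}{947} = \frac{19601}{2200} + \frac{21985}{947} = \frac{66929147}{2083400}$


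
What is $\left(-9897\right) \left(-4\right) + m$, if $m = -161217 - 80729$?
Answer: $-202358$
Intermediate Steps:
$m = -241946$
$\left(-9897\right) \left(-4\right) + m = \left(-9897\right) \left(-4\right) - 241946 = 39588 - 241946 = -202358$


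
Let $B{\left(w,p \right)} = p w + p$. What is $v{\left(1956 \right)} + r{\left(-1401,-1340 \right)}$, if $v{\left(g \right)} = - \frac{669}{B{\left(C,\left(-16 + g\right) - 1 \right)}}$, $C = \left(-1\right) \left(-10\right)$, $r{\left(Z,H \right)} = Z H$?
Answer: $\frac{40041784191}{21329} \approx 1.8773 \cdot 10^{6}$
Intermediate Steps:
$r{\left(Z,H \right)} = H Z$
$C = 10$
$B{\left(w,p \right)} = p + p w$
$v{\left(g \right)} = - \frac{669}{-187 + 11 g}$ ($v{\left(g \right)} = - \frac{669}{\left(\left(-16 + g\right) - 1\right) \left(1 + 10\right)} = - \frac{669}{\left(-17 + g\right) 11} = - \frac{669}{-187 + 11 g}$)
$v{\left(1956 \right)} + r{\left(-1401,-1340 \right)} = - \frac{669}{-187 + 11 \cdot 1956} - -1877340 = - \frac{669}{-187 + 21516} + 1877340 = - \frac{669}{21329} + 1877340 = \frac{40041784191}{21329}$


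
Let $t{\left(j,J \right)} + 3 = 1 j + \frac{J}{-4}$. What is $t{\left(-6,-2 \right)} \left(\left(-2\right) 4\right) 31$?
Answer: $2108$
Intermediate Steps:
$t{\left(j,J \right)} = -3 + j - \frac{J}{4}$ ($t{\left(j,J \right)} = -3 + \left(1 j + \frac{J}{-4}\right) = -3 - \left(- j + \frac{J}{4}\right) = -3 + j - \frac{J}{4}$)
$t{\left(-6,-2 \right)} \left(\left(-2\right) 4\right) 31 = \left(-3 - 6 - - \frac{1}{2}\right) \left(\left(-2\right) 4\right) 31 = \left(-3 - 6 + \frac{1}{2}\right) \left(-8\right) 31 = \left(- \frac{17}{2}\right) \left(-8\right) 31 = 68 \cdot 31 = 2108$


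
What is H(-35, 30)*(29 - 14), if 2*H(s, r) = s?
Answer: -525/2 ≈ -262.50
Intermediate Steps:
H(s, r) = s/2
H(-35, 30)*(29 - 14) = ((½)*(-35))*(29 - 14) = -35/2*15 = -525/2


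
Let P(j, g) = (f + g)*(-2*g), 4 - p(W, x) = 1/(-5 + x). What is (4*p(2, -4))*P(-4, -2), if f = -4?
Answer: -1184/3 ≈ -394.67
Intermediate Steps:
p(W, x) = 4 - 1/(-5 + x)
P(j, g) = -2*g*(-4 + g) (P(j, g) = (-4 + g)*(-2*g) = -2*g*(-4 + g))
(4*p(2, -4))*P(-4, -2) = (4*((-21 + 4*(-4))/(-5 - 4)))*(2*(-2)*(4 - 1*(-2))) = (4*((-21 - 16)/(-9)))*(2*(-2)*(4 + 2)) = (4*(-⅑*(-37)))*(2*(-2)*6) = (4*(37/9))*(-24) = (148/9)*(-24) = -1184/3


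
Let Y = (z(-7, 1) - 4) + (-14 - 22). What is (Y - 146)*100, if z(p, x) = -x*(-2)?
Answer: -18400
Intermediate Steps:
z(p, x) = 2*x (z(p, x) = -(-2)*x = 2*x)
Y = -38 (Y = (2*1 - 4) + (-14 - 22) = (2 - 4) - 36 = -2 - 36 = -38)
(Y - 146)*100 = (-38 - 146)*100 = -184*100 = -18400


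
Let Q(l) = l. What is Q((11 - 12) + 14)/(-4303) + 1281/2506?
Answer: 60215/118498 ≈ 0.50815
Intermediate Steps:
Q((11 - 12) + 14)/(-4303) + 1281/2506 = ((11 - 12) + 14)/(-4303) + 1281/2506 = (-1 + 14)*(-1/4303) + 1281*(1/2506) = 13*(-1/4303) + 183/358 = -1/331 + 183/358 = 60215/118498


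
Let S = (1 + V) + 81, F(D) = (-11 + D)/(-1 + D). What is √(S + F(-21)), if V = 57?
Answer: √16995/11 ≈ 11.851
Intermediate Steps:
F(D) = (-11 + D)/(-1 + D)
S = 139 (S = (1 + 57) + 81 = 58 + 81 = 139)
√(S + F(-21)) = √(139 + (-11 - 21)/(-1 - 21)) = √(139 - 32/(-22)) = √(139 - 1/22*(-32)) = √(139 + 16/11) = √(1545/11) = √16995/11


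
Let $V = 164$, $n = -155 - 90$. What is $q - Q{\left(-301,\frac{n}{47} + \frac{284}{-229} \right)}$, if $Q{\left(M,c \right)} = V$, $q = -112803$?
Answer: $-112967$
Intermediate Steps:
$n = -245$ ($n = -155 - 90 = -245$)
$Q{\left(M,c \right)} = 164$
$q - Q{\left(-301,\frac{n}{47} + \frac{284}{-229} \right)} = -112803 - 164 = -112967$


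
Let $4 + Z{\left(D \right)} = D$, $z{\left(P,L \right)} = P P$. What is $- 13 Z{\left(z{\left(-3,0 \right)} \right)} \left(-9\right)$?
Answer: $585$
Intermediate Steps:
$z{\left(P,L \right)} = P^{2}$
$Z{\left(D \right)} = -4 + D$
$- 13 Z{\left(z{\left(-3,0 \right)} \right)} \left(-9\right) = - 13 \left(-4 + \left(-3\right)^{2}\right) \left(-9\right) = - 13 \left(-4 + 9\right) \left(-9\right) = \left(-13\right) 5 \left(-9\right) = \left(-65\right) \left(-9\right) = 585$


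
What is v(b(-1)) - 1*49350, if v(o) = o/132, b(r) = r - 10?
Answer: -592201/12 ≈ -49350.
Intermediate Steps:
b(r) = -10 + r
v(o) = o/132 (v(o) = o*(1/132) = o/132)
v(b(-1)) - 1*49350 = (-10 - 1)/132 - 1*49350 = (1/132)*(-11) - 49350 = -1/12 - 49350 = -592201/12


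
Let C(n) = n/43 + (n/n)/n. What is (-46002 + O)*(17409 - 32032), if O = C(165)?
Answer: 4772317270406/7095 ≈ 6.7263e+8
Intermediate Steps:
C(n) = 1/n + n/43 (C(n) = n*(1/43) + 1/n = n/43 + 1/n = 1/n + n/43)
O = 27268/7095 (O = 1/165 + (1/43)*165 = 1/165 + 165/43 = 27268/7095 ≈ 3.8433)
(-46002 + O)*(17409 - 32032) = (-46002 + 27268/7095)*(17409 - 32032) = -326356922/7095*(-14623) = 4772317270406/7095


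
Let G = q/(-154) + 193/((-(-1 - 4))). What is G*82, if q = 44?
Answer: 109962/35 ≈ 3141.8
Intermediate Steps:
G = 1341/35 (G = 44/(-154) + 193/((-(-1 - 4))) = 44*(-1/154) + 193/((-1*(-5))) = -2/7 + 193/5 = 1341/35 ≈ 38.314)
G*82 = (1341/35)*82 = 109962/35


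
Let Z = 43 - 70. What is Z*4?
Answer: -108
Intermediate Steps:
Z = -27
Z*4 = -27*4 = -108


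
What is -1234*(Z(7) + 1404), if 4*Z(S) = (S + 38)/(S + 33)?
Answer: -27726129/16 ≈ -1.7329e+6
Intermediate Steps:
Z(S) = (38 + S)/(4*(33 + S)) (Z(S) = ((S + 38)/(S + 33))/4 = ((38 + S)/(33 + S))/4 = (38 + S)/(4*(33 + S)))
-1234*(Z(7) + 1404) = -1234*((38 + 7)/(4*(33 + 7)) + 1404) = -1234*((¼)*45/40 + 1404) = -1234*((¼)*(1/40)*45 + 1404) = -1234*(9/32 + 1404) = -1234*44937/32 = -27726129/16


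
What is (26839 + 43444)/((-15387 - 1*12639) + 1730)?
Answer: -70283/26296 ≈ -2.6728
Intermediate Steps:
(26839 + 43444)/((-15387 - 1*12639) + 1730) = 70283/((-15387 - 12639) + 1730) = 70283/(-28026 + 1730) = 70283/(-26296) = 70283*(-1/26296) = -70283/26296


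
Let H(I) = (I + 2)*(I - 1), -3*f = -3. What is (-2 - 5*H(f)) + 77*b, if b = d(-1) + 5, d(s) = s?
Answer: 306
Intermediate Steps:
f = 1 (f = -⅓*(-3) = 1)
H(I) = (-1 + I)*(2 + I) (H(I) = (2 + I)*(-1 + I) = (-1 + I)*(2 + I))
b = 4 (b = -1 + 5 = 4)
(-2 - 5*H(f)) + 77*b = (-2 - 5*(-2 + 1 + 1²)) + 77*4 = (-2 - 5*(-2 + 1 + 1)) + 308 = (-2 - 5*0) + 308 = (-2 + 0) + 308 = -2 + 308 = 306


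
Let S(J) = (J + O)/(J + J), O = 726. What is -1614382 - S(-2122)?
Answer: -1712859651/1061 ≈ -1.6144e+6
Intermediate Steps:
S(J) = (726 + J)/(2*J) (S(J) = (J + 726)/(J + J) = (726 + J)/((2*J)) = (726 + J)*(1/(2*J)) = (726 + J)/(2*J))
-1614382 - S(-2122) = -1614382 - (726 - 2122)/(2*(-2122)) = -1614382 - (-1)*(-1396)/(2*2122) = -1614382 - 1*349/1061 = -1614382 - 349/1061 = -1712859651/1061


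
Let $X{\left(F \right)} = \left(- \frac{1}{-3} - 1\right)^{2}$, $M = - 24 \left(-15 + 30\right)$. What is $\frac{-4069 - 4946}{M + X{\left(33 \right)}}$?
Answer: $\frac{81135}{3236} \approx 25.073$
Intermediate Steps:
$M = -360$ ($M = \left(-24\right) 15 = -360$)
$X{\left(F \right)} = \frac{4}{9}$ ($X{\left(F \right)} = \left(\left(-1\right) \left(- \frac{1}{3}\right) - 1\right)^{2} = \left(\frac{1}{3} - 1\right)^{2} = \left(- \frac{2}{3}\right)^{2} = \frac{4}{9}$)
$\frac{-4069 - 4946}{M + X{\left(33 \right)}} = \frac{-4069 - 4946}{-360 + \frac{4}{9}} = - \frac{9015}{- \frac{3236}{9}} = \left(-9015\right) \left(- \frac{9}{3236}\right) = \frac{81135}{3236}$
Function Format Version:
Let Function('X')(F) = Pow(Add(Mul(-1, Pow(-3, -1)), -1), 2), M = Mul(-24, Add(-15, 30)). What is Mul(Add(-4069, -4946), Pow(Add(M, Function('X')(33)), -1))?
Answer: Rational(81135, 3236) ≈ 25.073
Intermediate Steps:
M = -360 (M = Mul(-24, 15) = -360)
Function('X')(F) = Rational(4, 9) (Function('X')(F) = Pow(Add(Mul(-1, Rational(-1, 3)), -1), 2) = Pow(Add(Rational(1, 3), -1), 2) = Pow(Rational(-2, 3), 2) = Rational(4, 9))
Mul(Add(-4069, -4946), Pow(Add(M, Function('X')(33)), -1)) = Mul(Add(-4069, -4946), Pow(Add(-360, Rational(4, 9)), -1)) = Mul(-9015, Pow(Rational(-3236, 9), -1)) = Mul(-9015, Rational(-9, 3236)) = Rational(81135, 3236)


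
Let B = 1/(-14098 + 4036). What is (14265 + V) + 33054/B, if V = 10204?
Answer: -332564879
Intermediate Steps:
B = -1/10062 (B = 1/(-10062) = -1/10062 ≈ -9.9384e-5)
(14265 + V) + 33054/B = (14265 + 10204) + 33054/(-1/10062) = 24469 + 33054*(-10062) = 24469 - 332589348 = -332564879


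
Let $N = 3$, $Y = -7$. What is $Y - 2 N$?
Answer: $-13$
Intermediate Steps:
$Y - 2 N = -7 - 6 = -13$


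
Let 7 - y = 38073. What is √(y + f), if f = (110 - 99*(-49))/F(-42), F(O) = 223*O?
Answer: I*√3339270441822/9366 ≈ 195.11*I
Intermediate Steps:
y = -38066 (y = 7 - 1*38073 = 7 - 38073 = -38066)
f = -4961/9366 (f = (110 - 99*(-49))/((223*(-42))) = (110 + 4851)/(-9366) = 4961*(-1/9366) = -4961/9366 ≈ -0.52968)
√(y + f) = √(-38066 - 4961/9366) = √(-356531117/9366) = I*√3339270441822/9366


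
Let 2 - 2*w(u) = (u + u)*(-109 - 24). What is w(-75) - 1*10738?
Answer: -20712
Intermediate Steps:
w(u) = 1 + 133*u (w(u) = 1 - (u + u)*(-109 - 24)/2 = 1 - 2*u*(-133)/2 = 1 - (-133)*u = 1 + 133*u)
w(-75) - 1*10738 = (1 + 133*(-75)) - 1*10738 = (1 - 9975) - 10738 = -9974 - 10738 = -20712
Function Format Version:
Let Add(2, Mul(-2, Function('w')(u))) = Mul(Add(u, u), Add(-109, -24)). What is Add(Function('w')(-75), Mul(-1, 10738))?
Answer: -20712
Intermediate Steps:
Function('w')(u) = Add(1, Mul(133, u)) (Function('w')(u) = Add(1, Mul(Rational(-1, 2), Mul(Add(u, u), Add(-109, -24)))) = Add(1, Mul(Rational(-1, 2), Mul(Mul(2, u), -133))) = Add(1, Mul(Rational(-1, 2), Mul(-266, u))) = Add(1, Mul(133, u)))
Add(Function('w')(-75), Mul(-1, 10738)) = Add(Add(1, Mul(133, -75)), Mul(-1, 10738)) = Add(Add(1, -9975), -10738) = Add(-9974, -10738) = -20712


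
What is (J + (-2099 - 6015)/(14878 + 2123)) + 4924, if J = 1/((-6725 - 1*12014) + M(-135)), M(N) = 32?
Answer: 1565865863669/318037707 ≈ 4923.5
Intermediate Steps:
J = -1/18707 (J = 1/((-6725 - 1*12014) + 32) = 1/((-6725 - 12014) + 32) = 1/(-18739 + 32) = 1/(-18707) = -1/18707 ≈ -5.3456e-5)
(J + (-2099 - 6015)/(14878 + 2123)) + 4924 = (-1/18707 + (-2099 - 6015)/(14878 + 2123)) + 4924 = (-1/18707 - 8114/17001) + 4924 = -151805599/318037707 + 4924 = 1565865863669/318037707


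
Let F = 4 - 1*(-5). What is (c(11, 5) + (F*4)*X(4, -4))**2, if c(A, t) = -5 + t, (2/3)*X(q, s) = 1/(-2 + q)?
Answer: 729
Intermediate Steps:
X(q, s) = 3/(2*(-2 + q))
F = 9 (F = 4 + 5 = 9)
(c(11, 5) + (F*4)*X(4, -4))**2 = ((-5 + 5) + (9*4)*(3/(2*(-2 + 4))))**2 = (0 + 36*((3/2)/2))**2 = (0 + 36*((3/2)*(1/2)))**2 = (0 + 36*(3/4))**2 = (0 + 27)**2 = 27**2 = 729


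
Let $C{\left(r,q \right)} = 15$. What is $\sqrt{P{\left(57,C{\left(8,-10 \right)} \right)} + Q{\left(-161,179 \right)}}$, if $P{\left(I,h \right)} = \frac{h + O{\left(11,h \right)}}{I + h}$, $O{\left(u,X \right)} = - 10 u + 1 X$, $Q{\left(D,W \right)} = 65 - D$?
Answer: $\frac{2 \sqrt{506}}{3} \approx 14.996$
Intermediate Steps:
$O{\left(u,X \right)} = X - 10 u$ ($O{\left(u,X \right)} = - 10 u + X = X - 10 u$)
$P{\left(I,h \right)} = \frac{-110 + 2 h}{I + h}$ ($P{\left(I,h \right)} = \frac{h + \left(h - 110\right)}{I + h} = \frac{h + \left(-110 + h\right)}{I + h} = \frac{-110 + 2 h}{I + h}$)
$\sqrt{P{\left(57,C{\left(8,-10 \right)} \right)} + Q{\left(-161,179 \right)}} = \sqrt{\frac{2 \left(-55 + 15\right)}{57 + 15} + \left(65 - -161\right)} = \sqrt{2 \cdot \frac{1}{72} \left(-40\right) + \left(65 + 161\right)} = \sqrt{2 \cdot \frac{1}{72} \left(-40\right) + 226} = \sqrt{- \frac{10}{9} + 226} = \sqrt{\frac{2024}{9}} = \frac{2 \sqrt{506}}{3}$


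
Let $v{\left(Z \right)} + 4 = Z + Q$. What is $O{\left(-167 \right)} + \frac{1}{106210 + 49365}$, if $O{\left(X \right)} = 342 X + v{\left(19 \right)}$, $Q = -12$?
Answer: $- \frac{8885043824}{155575} \approx -57111.0$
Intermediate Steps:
$v{\left(Z \right)} = -16 + Z$ ($v{\left(Z \right)} = -4 + \left(Z - 12\right) = -4 + \left(-12 + Z\right) = -16 + Z$)
$O{\left(X \right)} = 3 + 342 X$ ($O{\left(X \right)} = 342 X + \left(-16 + 19\right) = 342 X + 3 = 3 + 342 X$)
$O{\left(-167 \right)} + \frac{1}{106210 + 49365} = \left(3 + 342 \left(-167\right)\right) + \frac{1}{106210 + 49365} = \left(3 - 57114\right) + \frac{1}{155575} = -57111 + \frac{1}{155575} = - \frac{8885043824}{155575}$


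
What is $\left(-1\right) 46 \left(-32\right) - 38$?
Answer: $1434$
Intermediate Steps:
$\left(-1\right) 46 \left(-32\right) - 38 = \left(-46\right) \left(-32\right) - 38 = 1472 - 38 = 1434$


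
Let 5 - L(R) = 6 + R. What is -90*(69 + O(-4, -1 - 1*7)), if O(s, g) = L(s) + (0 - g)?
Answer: -7200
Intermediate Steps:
L(R) = -1 - R (L(R) = 5 - (6 + R) = 5 + (-6 - R) = -1 - R)
O(s, g) = -1 - g - s (O(s, g) = (-1 - s) + (0 - g) = (-1 - s) - g = -1 - g - s)
-90*(69 + O(-4, -1 - 1*7)) = -90*(69 + (-1 - (-1 - 1*7) - 1*(-4))) = -90*(69 + (-1 - (-1 - 7) + 4)) = -90*(69 + (-1 - 1*(-8) + 4)) = -90*(69 + (-1 + 8 + 4)) = -90*(69 + 11) = -90*80 = -7200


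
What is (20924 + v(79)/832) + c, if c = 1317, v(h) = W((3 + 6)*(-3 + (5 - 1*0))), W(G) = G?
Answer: 9252265/416 ≈ 22241.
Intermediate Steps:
v(h) = 18 (v(h) = (3 + 6)*(-3 + (5 - 1*0)) = 9*(-3 + (5 + 0)) = 9*(-3 + 5) = 9*2 = 18)
(20924 + v(79)/832) + c = (20924 + 18/832) + 1317 = (20924 + 18*(1/832)) + 1317 = (20924 + 9/416) + 1317 = 8704393/416 + 1317 = 9252265/416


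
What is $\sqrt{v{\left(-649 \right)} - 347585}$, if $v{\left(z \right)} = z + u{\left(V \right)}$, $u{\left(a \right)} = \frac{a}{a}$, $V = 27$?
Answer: $i \sqrt{348233} \approx 590.11 i$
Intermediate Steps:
$u{\left(a \right)} = 1$
$v{\left(z \right)} = 1 + z$ ($v{\left(z \right)} = z + 1 = 1 + z$)
$\sqrt{v{\left(-649 \right)} - 347585} = \sqrt{\left(1 - 649\right) - 347585} = \sqrt{-648 - 347585} = \sqrt{-348233} = i \sqrt{348233}$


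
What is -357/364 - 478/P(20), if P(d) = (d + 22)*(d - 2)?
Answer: -15853/9828 ≈ -1.6130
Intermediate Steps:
P(d) = (-2 + d)*(22 + d) (P(d) = (22 + d)*(-2 + d) = (-2 + d)*(22 + d))
-357/364 - 478/P(20) = -357/364 - 478/(-44 + 20² + 20*20) = -357*1/364 - 478/(-44 + 400 + 400) = -51/52 - 478/756 = -51/52 - 478*1/756 = -51/52 - 239/378 = -15853/9828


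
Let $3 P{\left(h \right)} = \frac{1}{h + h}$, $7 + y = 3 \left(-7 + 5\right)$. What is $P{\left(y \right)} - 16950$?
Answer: $- \frac{1322101}{78} \approx -16950.0$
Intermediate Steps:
$y = -13$ ($y = -7 + 3 \left(-7 + 5\right) = -7 + 3 \left(-2\right) = -7 - 6 = -13$)
$P{\left(h \right)} = \frac{1}{6 h}$ ($P{\left(h \right)} = \frac{1}{3 \left(h + h\right)} = \frac{1}{3 \cdot 2 h} = \frac{\frac{1}{2} \frac{1}{h}}{3} = \frac{1}{6 h}$)
$P{\left(y \right)} - 16950 = \frac{1}{6 \left(-13\right)} - 16950 = \frac{1}{6} \left(- \frac{1}{13}\right) - 16950 = - \frac{1}{78} - 16950 = - \frac{1322101}{78}$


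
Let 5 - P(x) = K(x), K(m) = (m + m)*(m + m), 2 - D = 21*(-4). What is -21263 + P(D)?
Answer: -50842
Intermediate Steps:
D = 86 (D = 2 - 21*(-4) = 2 - 1*(-84) = 2 + 84 = 86)
K(m) = 4*m**2 (K(m) = (2*m)*(2*m) = 4*m**2)
P(x) = 5 - 4*x**2
-21263 + P(D) = -21263 + (5 - 4*86**2) = -21263 + (5 - 4*7396) = -21263 + (5 - 29584) = -21263 - 29579 = -50842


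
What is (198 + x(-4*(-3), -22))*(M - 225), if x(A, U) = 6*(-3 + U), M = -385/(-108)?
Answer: -95660/9 ≈ -10629.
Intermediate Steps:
M = 385/108 (M = -385*(-1/108) = 385/108 ≈ 3.5648)
x(A, U) = -18 + 6*U
(198 + x(-4*(-3), -22))*(M - 225) = (198 + (-18 + 6*(-22)))*(385/108 - 225) = (198 + (-18 - 132))*(-23915/108) = (198 - 150)*(-23915/108) = 48*(-23915/108) = -95660/9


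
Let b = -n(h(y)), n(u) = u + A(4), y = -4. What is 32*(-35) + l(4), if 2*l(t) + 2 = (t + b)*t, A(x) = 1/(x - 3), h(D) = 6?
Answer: -1127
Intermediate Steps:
A(x) = 1/(-3 + x)
n(u) = 1 + u (n(u) = u + 1/(-3 + 4) = u + 1/1 = u + 1 = 1 + u)
b = -7 (b = -(1 + 6) = -1*7 = -7)
l(t) = -1 + t*(-7 + t)/2 (l(t) = -1 + ((t - 7)*t)/2 = -1 + ((-7 + t)*t)/2 = -1 + (t*(-7 + t))/2 = -1 + t*(-7 + t)/2)
32*(-35) + l(4) = 32*(-35) + (-1 + (½)*4² - 7/2*4) = -1120 + (-1 + (½)*16 - 14) = -1120 + (-1 + 8 - 14) = -1120 - 7 = -1127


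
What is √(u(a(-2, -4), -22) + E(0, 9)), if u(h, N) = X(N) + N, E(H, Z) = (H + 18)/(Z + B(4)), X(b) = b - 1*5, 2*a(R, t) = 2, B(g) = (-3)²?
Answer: 4*I*√3 ≈ 6.9282*I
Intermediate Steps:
B(g) = 9
a(R, t) = 1 (a(R, t) = (½)*2 = 1)
X(b) = -5 + b (X(b) = b - 5 = -5 + b)
E(H, Z) = (18 + H)/(9 + Z) (E(H, Z) = (H + 18)/(Z + 9) = (18 + H)/(9 + Z))
u(h, N) = -5 + 2*N (u(h, N) = (-5 + N) + N = -5 + 2*N)
√(u(a(-2, -4), -22) + E(0, 9)) = √((-5 + 2*(-22)) + (18 + 0)/(9 + 9)) = √((-5 - 44) + 18/18) = √(-49 + (1/18)*18) = √(-49 + 1) = √(-48) = 4*I*√3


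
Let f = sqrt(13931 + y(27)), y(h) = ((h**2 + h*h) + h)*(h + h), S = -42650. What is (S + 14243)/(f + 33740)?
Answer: -958452180/1138293479 + 28407*sqrt(94121)/1138293479 ≈ -0.83435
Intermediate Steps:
y(h) = 2*h*(h + 2*h**2) (y(h) = ((h**2 + h**2) + h)*(2*h) = (2*h**2 + h)*(2*h) = (h + 2*h**2)*(2*h) = 2*h*(h + 2*h**2))
f = sqrt(94121) (f = sqrt(13931 + 27**2*(2 + 4*27)) = sqrt(13931 + 729*(2 + 108)) = sqrt(13931 + 729*110) = sqrt(13931 + 80190) = sqrt(94121) ≈ 306.79)
(S + 14243)/(f + 33740) = (-42650 + 14243)/(sqrt(94121) + 33740) = -28407/(33740 + sqrt(94121))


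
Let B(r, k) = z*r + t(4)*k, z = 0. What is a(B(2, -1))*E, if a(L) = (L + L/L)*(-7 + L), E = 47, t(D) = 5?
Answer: 2256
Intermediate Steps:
B(r, k) = 5*k (B(r, k) = 0*r + 5*k = 0 + 5*k = 5*k)
a(L) = (1 + L)*(-7 + L) (a(L) = (L + 1)*(-7 + L) = (1 + L)*(-7 + L))
a(B(2, -1))*E = (-7 + (5*(-1))² - 30*(-1))*47 = (-7 + (-5)² - 6*(-5))*47 = (-7 + 25 + 30)*47 = 48*47 = 2256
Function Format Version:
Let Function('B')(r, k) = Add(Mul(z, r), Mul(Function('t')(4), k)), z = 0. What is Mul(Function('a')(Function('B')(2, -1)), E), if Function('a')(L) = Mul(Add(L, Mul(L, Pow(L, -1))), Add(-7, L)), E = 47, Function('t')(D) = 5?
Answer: 2256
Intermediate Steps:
Function('B')(r, k) = Mul(5, k) (Function('B')(r, k) = Add(Mul(0, r), Mul(5, k)) = Add(0, Mul(5, k)) = Mul(5, k))
Function('a')(L) = Mul(Add(1, L), Add(-7, L)) (Function('a')(L) = Mul(Add(L, 1), Add(-7, L)) = Mul(Add(1, L), Add(-7, L)))
Mul(Function('a')(Function('B')(2, -1)), E) = Mul(Add(-7, Pow(Mul(5, -1), 2), Mul(-6, Mul(5, -1))), 47) = Mul(Add(-7, Pow(-5, 2), Mul(-6, -5)), 47) = Mul(Add(-7, 25, 30), 47) = Mul(48, 47) = 2256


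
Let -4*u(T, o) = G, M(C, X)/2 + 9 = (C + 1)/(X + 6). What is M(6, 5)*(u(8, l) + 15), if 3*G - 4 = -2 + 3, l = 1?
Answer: -8050/33 ≈ -243.94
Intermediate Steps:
G = 5/3 (G = 4/3 + (-2 + 3)/3 = 4/3 + (⅓)*1 = 4/3 + ⅓ = 5/3 ≈ 1.6667)
M(C, X) = -18 + 2*(1 + C)/(6 + X) (M(C, X) = -18 + 2*((C + 1)/(X + 6)) = -18 + 2*((1 + C)/(6 + X)) = -18 + 2*(1 + C)/(6 + X))
u(T, o) = -5/12 (u(T, o) = -¼*5/3 = -5/12)
M(6, 5)*(u(8, l) + 15) = (2*(-53 + 6 - 9*5)/(6 + 5))*(-5/12 + 15) = (2*(-53 + 6 - 45)/11)*(175/12) = (2*(1/11)*(-92))*(175/12) = -184/11*175/12 = -8050/33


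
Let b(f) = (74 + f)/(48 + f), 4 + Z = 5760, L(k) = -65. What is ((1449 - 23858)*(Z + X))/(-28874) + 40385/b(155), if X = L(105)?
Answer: 265917810221/6612146 ≈ 40217.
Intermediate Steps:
Z = 5756 (Z = -4 + 5760 = 5756)
b(f) = (74 + f)/(48 + f)
X = -65
((1449 - 23858)*(Z + X))/(-28874) + 40385/b(155) = ((1449 - 23858)*(5756 - 65))/(-28874) + 40385/(((74 + 155)/(48 + 155))) = -22409*5691*(-1/28874) + 40385/((229/203)) = -127529619*(-1/28874) + 40385/(((1/203)*229)) = 127529619/28874 + 40385/(229/203) = 127529619/28874 + 40385*(203/229) = 127529619/28874 + 8198155/229 = 265917810221/6612146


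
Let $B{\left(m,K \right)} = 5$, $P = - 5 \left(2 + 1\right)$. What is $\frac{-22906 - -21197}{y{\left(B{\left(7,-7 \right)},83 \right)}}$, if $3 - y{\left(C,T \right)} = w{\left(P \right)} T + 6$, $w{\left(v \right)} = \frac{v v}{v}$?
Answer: $- \frac{1709}{1242} \approx -1.376$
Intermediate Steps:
$P = -15$ ($P = \left(-5\right) 3 = -15$)
$w{\left(v \right)} = v$ ($w{\left(v \right)} = \frac{v^{2}}{v} = v$)
$y{\left(C,T \right)} = -3 + 15 T$ ($y{\left(C,T \right)} = 3 - \left(- 15 T + 6\right) = 3 - \left(6 - 15 T\right) = 3 + \left(-6 + 15 T\right) = -3 + 15 T$)
$\frac{-22906 - -21197}{y{\left(B{\left(7,-7 \right)},83 \right)}} = \frac{-22906 - -21197}{-3 + 15 \cdot 83} = \frac{-22906 + 21197}{-3 + 1245} = - \frac{1709}{1242}$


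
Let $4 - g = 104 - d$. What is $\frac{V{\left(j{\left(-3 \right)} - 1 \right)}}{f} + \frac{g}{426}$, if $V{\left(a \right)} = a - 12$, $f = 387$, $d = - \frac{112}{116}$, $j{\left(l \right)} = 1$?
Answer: $- \frac{71188}{265611} \approx -0.26802$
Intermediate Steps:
$d = - \frac{28}{29}$ ($d = \left(-112\right) \frac{1}{116} = - \frac{28}{29} \approx -0.96552$)
$g = - \frac{2928}{29}$ ($g = 4 - \left(104 - - \frac{28}{29}\right) = 4 - \left(104 + \frac{28}{29}\right) = 4 - \frac{3044}{29} = - \frac{2928}{29} \approx -100.97$)
$V{\left(a \right)} = -12 + a$ ($V{\left(a \right)} = a - 12 = -12 + a$)
$\frac{V{\left(j{\left(-3 \right)} - 1 \right)}}{f} + \frac{g}{426} = \frac{-12 + \left(1 - 1\right)}{387} - \frac{2928}{29 \cdot 426} = \left(-12 + \left(1 - 1\right)\right) \frac{1}{387} - \frac{488}{2059} = \left(-12 + 0\right) \frac{1}{387} - \frac{488}{2059} = \left(-12\right) \frac{1}{387} - \frac{488}{2059} = - \frac{4}{129} - \frac{488}{2059} = - \frac{71188}{265611}$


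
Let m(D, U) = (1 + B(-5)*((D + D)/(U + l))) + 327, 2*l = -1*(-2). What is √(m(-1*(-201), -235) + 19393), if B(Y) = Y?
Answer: √30008706/39 ≈ 140.46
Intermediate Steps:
l = 1 (l = (-1*(-2))/2 = (½)*2 = 1)
m(D, U) = 328 - 10*D/(1 + U) (m(D, U) = (1 - 5*(D + D)/(U + 1)) + 327 = (1 - 5*2*D/(1 + U)) + 327 = (1 - 10*D/(1 + U)) + 327 = 328 - 10*D/(1 + U))
√(m(-1*(-201), -235) + 19393) = √(2*(164 - (-5)*(-201) + 164*(-235))/(1 - 235) + 19393) = √(2*(164 - 5*201 - 38540)/(-234) + 19393) = √(2*(-1/234)*(164 - 1005 - 38540) + 19393) = √(2*(-1/234)*(-39381) + 19393) = √(13127/39 + 19393) = √(769454/39) = √30008706/39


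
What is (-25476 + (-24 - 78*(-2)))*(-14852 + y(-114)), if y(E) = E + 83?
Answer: 377194752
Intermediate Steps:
y(E) = 83 + E
(-25476 + (-24 - 78*(-2)))*(-14852 + y(-114)) = (-25476 + (-24 - 78*(-2)))*(-14852 + (83 - 114)) = (-25476 + (-24 + 156))*(-14852 - 31) = (-25476 + 132)*(-14883) = -25344*(-14883) = 377194752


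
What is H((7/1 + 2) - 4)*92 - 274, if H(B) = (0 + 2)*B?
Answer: 646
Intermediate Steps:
H(B) = 2*B
H((7/1 + 2) - 4)*92 - 274 = (2*((7/1 + 2) - 4))*92 - 274 = (2*((7*1 + 2) - 4))*92 - 274 = (2*((7 + 2) - 4))*92 - 274 = (2*(9 - 4))*92 - 274 = (2*5)*92 - 274 = 10*92 - 274 = 920 - 274 = 646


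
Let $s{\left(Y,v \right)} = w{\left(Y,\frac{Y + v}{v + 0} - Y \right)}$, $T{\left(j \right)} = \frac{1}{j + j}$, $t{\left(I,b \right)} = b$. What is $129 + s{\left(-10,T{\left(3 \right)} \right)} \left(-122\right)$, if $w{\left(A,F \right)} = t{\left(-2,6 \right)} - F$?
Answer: $-6581$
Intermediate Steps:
$T{\left(j \right)} = \frac{1}{2 j}$
$w{\left(A,F \right)} = 6 - F$
$s{\left(Y,v \right)} = 6 + Y - \frac{Y + v}{v}$ ($s{\left(Y,v \right)} = 6 - \left(\frac{Y + v}{v + 0} - Y\right) = 6 - \left(\frac{Y + v}{v} - Y\right) = 6 - \left(- Y + \frac{Y + v}{v}\right) = 6 + \left(Y - \frac{Y + v}{v}\right) = 6 + Y - \frac{Y + v}{v}$)
$129 + s{\left(-10,T{\left(3 \right)} \right)} \left(-122\right) = 129 + \left(5 - 10 - - \frac{10}{\frac{1}{2} \cdot \frac{1}{3}}\right) \left(-122\right) = 129 + \left(5 - 10 - - 10 \frac{1}{\frac{1}{6}}\right) \left(-122\right) = 129 + \left(5 - 10 - \left(-10\right) 6\right) \left(-122\right) = 129 + \left(5 - 10 + 60\right) \left(-122\right) = 129 + 55 \left(-122\right) = 129 - 6710 = -6581$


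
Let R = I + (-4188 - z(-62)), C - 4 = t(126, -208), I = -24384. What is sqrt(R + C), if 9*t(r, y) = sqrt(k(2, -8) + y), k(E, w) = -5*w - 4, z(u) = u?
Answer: sqrt(-256554 + 2*I*sqrt(43))/3 ≈ 0.0043154 + 168.84*I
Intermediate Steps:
k(E, w) = -4 - 5*w
t(r, y) = sqrt(36 + y)/9 (t(r, y) = sqrt((-4 - 5*(-8)) + y)/9 = sqrt((-4 + 40) + y)/9 = sqrt(36 + y)/9)
C = 4 + 2*I*sqrt(43)/9 (C = 4 + sqrt(36 - 208)/9 = 4 + sqrt(-172)/9 = 4 + (2*I*sqrt(43))/9 = 4 + 2*I*sqrt(43)/9 ≈ 4.0 + 1.4572*I)
R = -28510 (R = -24384 + (-4188 - 1*(-62)) = -24384 + (-4188 + 62) = -24384 - 4126 = -28510)
sqrt(R + C) = sqrt(-28510 + (4 + 2*I*sqrt(43)/9)) = sqrt(-28506 + 2*I*sqrt(43)/9)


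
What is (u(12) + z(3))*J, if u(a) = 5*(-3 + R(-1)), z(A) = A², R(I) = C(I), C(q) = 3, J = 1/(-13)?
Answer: -9/13 ≈ -0.69231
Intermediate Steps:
J = -1/13 ≈ -0.076923
R(I) = 3
u(a) = 0 (u(a) = 5*(-3 + 3) = 5*0 = 0)
(u(12) + z(3))*J = (0 + 3²)*(-1/13) = (0 + 9)*(-1/13) = 9*(-1/13) = -9/13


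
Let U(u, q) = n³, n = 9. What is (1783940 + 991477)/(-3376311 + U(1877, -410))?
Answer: -925139/1125194 ≈ -0.82220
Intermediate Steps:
U(u, q) = 729 (U(u, q) = 9³ = 729)
(1783940 + 991477)/(-3376311 + U(1877, -410)) = (1783940 + 991477)/(-3376311 + 729) = 2775417/(-3375582) = 2775417*(-1/3375582) = -925139/1125194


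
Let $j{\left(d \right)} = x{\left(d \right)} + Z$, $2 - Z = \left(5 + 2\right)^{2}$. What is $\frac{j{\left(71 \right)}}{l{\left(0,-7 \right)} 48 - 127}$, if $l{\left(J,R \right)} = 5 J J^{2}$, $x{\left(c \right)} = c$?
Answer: $- \frac{24}{127} \approx -0.18898$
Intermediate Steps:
$l{\left(J,R \right)} = 5 J^{3}$
$Z = -47$ ($Z = 2 - \left(5 + 2\right)^{2} = 2 - 7^{2} = 2 - 49 = -47$)
$j{\left(d \right)} = -47 + d$ ($j{\left(d \right)} = d - 47 = -47 + d$)
$\frac{j{\left(71 \right)}}{l{\left(0,-7 \right)} 48 - 127} = \frac{-47 + 71}{5 \cdot 0^{3} \cdot 48 - 127} = \frac{24}{5 \cdot 0 \cdot 48 - 127} = \frac{24}{0 \cdot 48 - 127} = \frac{24}{0 - 127} = \frac{24}{-127} = 24 \left(- \frac{1}{127}\right) = - \frac{24}{127}$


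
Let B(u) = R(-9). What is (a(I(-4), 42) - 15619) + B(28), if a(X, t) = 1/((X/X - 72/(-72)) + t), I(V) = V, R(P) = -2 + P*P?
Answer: -683759/44 ≈ -15540.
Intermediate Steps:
R(P) = -2 + P²
B(u) = 79 (B(u) = -2 + (-9)² = -2 + 81 = 79)
a(X, t) = 1/(2 + t) (a(X, t) = 1/((1 - 72*(-1/72)) + t) = 1/((1 + 1) + t) = 1/(2 + t))
(a(I(-4), 42) - 15619) + B(28) = (1/(2 + 42) - 15619) + 79 = (1/44 - 15619) + 79 = -687235/44 + 79 = -683759/44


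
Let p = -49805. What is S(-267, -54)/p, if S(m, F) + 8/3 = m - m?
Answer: 8/149415 ≈ 5.3542e-5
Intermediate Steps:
S(m, F) = -8/3 (S(m, F) = -8/3 + (m - m) = -8/3 + 0 = -8/3)
S(-267, -54)/p = -8/3/(-49805) = -8/3*(-1/49805) = 8/149415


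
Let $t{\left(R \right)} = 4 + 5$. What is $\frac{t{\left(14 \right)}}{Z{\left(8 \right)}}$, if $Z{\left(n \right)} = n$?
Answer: $\frac{9}{8} \approx 1.125$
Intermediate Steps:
$t{\left(R \right)} = 9$
$\frac{t{\left(14 \right)}}{Z{\left(8 \right)}} = \frac{1}{8} \cdot 9 = \frac{9}{8}$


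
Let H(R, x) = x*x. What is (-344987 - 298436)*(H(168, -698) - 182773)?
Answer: -195877907313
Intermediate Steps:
H(R, x) = x²
(-344987 - 298436)*(H(168, -698) - 182773) = (-344987 - 298436)*((-698)² - 182773) = -643423*(487204 - 182773) = -643423*304431 = -195877907313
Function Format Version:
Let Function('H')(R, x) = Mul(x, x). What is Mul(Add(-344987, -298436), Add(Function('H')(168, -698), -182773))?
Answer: -195877907313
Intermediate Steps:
Function('H')(R, x) = Pow(x, 2)
Mul(Add(-344987, -298436), Add(Function('H')(168, -698), -182773)) = Mul(Add(-344987, -298436), Add(Pow(-698, 2), -182773)) = Mul(-643423, Add(487204, -182773)) = Mul(-643423, 304431) = -195877907313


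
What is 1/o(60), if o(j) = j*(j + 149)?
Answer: 1/12540 ≈ 7.9745e-5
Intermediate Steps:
o(j) = j*(149 + j)
1/o(60) = 1/(60*(149 + 60)) = 1/(60*209) = 1/12540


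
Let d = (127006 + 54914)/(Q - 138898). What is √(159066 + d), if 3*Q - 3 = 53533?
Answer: 3*√582722768626154/181579 ≈ 398.83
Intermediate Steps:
Q = 53536/3 (Q = 1 + (⅓)*53533 = 1 + 53533/3 = 53536/3 ≈ 17845.)
d = -272880/181579 (d = (127006 + 54914)/(53536/3 - 138898) = 181920/(-363158/3) = 181920*(-3/363158) = -272880/181579 ≈ -1.5028)
√(159066 + d) = √(159066 - 272880/181579) = √(28882772334/181579) = 3*√582722768626154/181579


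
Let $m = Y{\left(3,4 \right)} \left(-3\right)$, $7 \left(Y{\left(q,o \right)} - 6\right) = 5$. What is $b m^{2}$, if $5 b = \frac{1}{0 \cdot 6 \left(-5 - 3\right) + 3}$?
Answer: $\frac{6627}{245} \approx 27.049$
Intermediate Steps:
$Y{\left(q,o \right)} = \frac{47}{7}$ ($Y{\left(q,o \right)} = 6 + \frac{1}{7} \cdot 5 = 6 + \frac{5}{7} = \frac{47}{7}$)
$m = - \frac{141}{7}$ ($m = \frac{47}{7} \left(-3\right) = - \frac{141}{7} \approx -20.143$)
$b = \frac{1}{15}$ ($b = \frac{1}{5 \left(0 \cdot 6 \left(-5 - 3\right) + 3\right)} = \frac{1}{5 \left(0 \cdot 6 \left(-8\right) + 3\right)} = \frac{1}{5 \left(0 \left(-48\right) + 3\right)} = \frac{1}{5 \left(0 + 3\right)} = \frac{1}{5 \cdot 3} = \frac{1}{5} \cdot \frac{1}{3} = \frac{1}{15} \approx 0.066667$)
$b m^{2} = \frac{\left(- \frac{141}{7}\right)^{2}}{15} = \frac{1}{15} \cdot \frac{19881}{49} = \frac{6627}{245}$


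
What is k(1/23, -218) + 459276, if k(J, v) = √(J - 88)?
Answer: 459276 + 17*I*√161/23 ≈ 4.5928e+5 + 9.3785*I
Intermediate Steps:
k(J, v) = √(-88 + J)
k(1/23, -218) + 459276 = √(-88 + 1/23) + 459276 = √(-2023/23) + 459276 = 17*I*√161/23 + 459276 = 459276 + 17*I*√161/23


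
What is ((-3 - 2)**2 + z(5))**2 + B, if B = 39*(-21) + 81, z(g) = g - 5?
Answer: -113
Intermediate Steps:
z(g) = -5 + g
B = -738 (B = -819 + 81 = -738)
((-3 - 2)**2 + z(5))**2 + B = ((-3 - 2)**2 + (-5 + 5))**2 - 738 = ((-5)**2 + 0)**2 - 738 = (25 + 0)**2 - 738 = 25**2 - 738 = 625 - 738 = -113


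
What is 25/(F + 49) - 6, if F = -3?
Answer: -251/46 ≈ -5.4565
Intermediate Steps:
25/(F + 49) - 6 = 25/(-3 + 49) - 6 = 25/46 - 6 = -251/46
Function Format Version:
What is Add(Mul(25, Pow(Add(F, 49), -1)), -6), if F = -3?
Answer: Rational(-251, 46) ≈ -5.4565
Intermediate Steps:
Add(Mul(25, Pow(Add(F, 49), -1)), -6) = Add(Mul(25, Pow(Add(-3, 49), -1)), -6) = Add(Mul(25, Pow(46, -1)), -6) = Add(Mul(25, Rational(1, 46)), -6) = Add(Rational(25, 46), -6) = Rational(-251, 46)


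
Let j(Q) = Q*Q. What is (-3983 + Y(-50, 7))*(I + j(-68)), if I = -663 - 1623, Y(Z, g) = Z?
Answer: -9429154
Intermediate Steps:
j(Q) = Q²
I = -2286
(-3983 + Y(-50, 7))*(I + j(-68)) = (-3983 - 50)*(-2286 + (-68)²) = -4033*(-2286 + 4624) = -4033*2338 = -9429154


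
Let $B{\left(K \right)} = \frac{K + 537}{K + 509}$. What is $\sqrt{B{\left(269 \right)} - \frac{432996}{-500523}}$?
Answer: $\frac{3 \sqrt{889737574877731}}{64901149} \approx 1.3788$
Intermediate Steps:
$B{\left(K \right)} = \frac{537 + K}{509 + K}$
$\sqrt{B{\left(269 \right)} - \frac{432996}{-500523}} = \sqrt{\frac{537 + 269}{509 + 269} - \frac{432996}{-500523}} = \sqrt{\frac{1}{778} \cdot 806 - - \frac{144332}{166841}} = \sqrt{\frac{1}{778} \cdot 806 + \frac{144332}{166841}} = \sqrt{\frac{403}{389} + \frac{144332}{166841}} = \sqrt{\frac{123382071}{64901149}} = \frac{3 \sqrt{889737574877731}}{64901149}$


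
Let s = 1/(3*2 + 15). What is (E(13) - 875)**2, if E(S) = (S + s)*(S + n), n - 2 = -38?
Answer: 608954329/441 ≈ 1.3808e+6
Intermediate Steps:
n = -36 (n = 2 - 38 = -36)
s = 1/21 (s = 1/(6 + 15) = 1/21 ≈ 0.047619)
E(S) = (-36 + S)*(1/21 + S) (E(S) = (S + 1/21)*(S - 36) = (1/21 + S)*(-36 + S) = (-36 + S)*(1/21 + S))
(E(13) - 875)**2 = ((-12/7 + 13**2 - 755/21*13) - 875)**2 = ((-12/7 + 169 - 9815/21) - 875)**2 = (-6302/21 - 875)**2 = (-24677/21)**2 = 608954329/441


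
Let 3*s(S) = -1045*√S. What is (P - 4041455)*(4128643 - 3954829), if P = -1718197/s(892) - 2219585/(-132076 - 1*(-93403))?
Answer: -9055302074422940/12891 + 447970040037*√223/233035 ≈ -7.0242e+11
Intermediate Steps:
s(S) = -1045*√S/3 (s(S) = (-1045*√S)/3 = -1045*√S/3)
P = 2219585/38673 + 5154591*√223/466070 (P = -1718197*(-3*√223/466070) - 2219585/(-132076 - 1*(-93403)) = -1718197*(-3*√223/466070) - 2219585/(-132076 + 93403) = -1718197*(-3*√223/466070) - 2219585/(-38673) = -(-5154591)*√223/466070 - 2219585*(-1/38673) = 5154591*√223/466070 + 2219585/38673 = 2219585/38673 + 5154591*√223/466070 ≈ 222.55)
(P - 4041455)*(4128643 - 3954829) = ((2219585/38673 + 5154591*√223/466070) - 4041455)*(4128643 - 3954829) = (-156292969630/38673 + 5154591*√223/466070)*173814 = -9055302074422940/12891 + 447970040037*√223/233035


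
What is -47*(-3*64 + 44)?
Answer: 6956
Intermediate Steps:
-47*(-3*64 + 44) = -47*(-192 + 44) = -47*(-148) = 6956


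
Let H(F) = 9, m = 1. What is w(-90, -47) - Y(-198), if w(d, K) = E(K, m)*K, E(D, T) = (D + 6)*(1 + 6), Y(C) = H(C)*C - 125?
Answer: 15396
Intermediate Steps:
Y(C) = -125 + 9*C (Y(C) = 9*C - 125 = -125 + 9*C)
E(D, T) = 42 + 7*D (E(D, T) = (6 + D)*7 = 42 + 7*D)
w(d, K) = K*(42 + 7*K) (w(d, K) = (42 + 7*K)*K = K*(42 + 7*K))
w(-90, -47) - Y(-198) = 7*(-47)*(6 - 47) - (-125 + 9*(-198)) = 7*(-47)*(-41) - (-125 - 1782) = 13489 - 1*(-1907) = 13489 + 1907 = 15396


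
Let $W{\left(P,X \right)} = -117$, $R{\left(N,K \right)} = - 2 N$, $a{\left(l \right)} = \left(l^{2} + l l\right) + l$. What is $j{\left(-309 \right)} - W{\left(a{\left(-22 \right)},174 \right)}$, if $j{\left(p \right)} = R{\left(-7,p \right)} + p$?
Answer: $-178$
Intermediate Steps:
$a{\left(l \right)} = l + 2 l^{2}$ ($a{\left(l \right)} = \left(l^{2} + l^{2}\right) + l = 2 l^{2} + l = l + 2 l^{2}$)
$j{\left(p \right)} = 14 + p$ ($j{\left(p \right)} = \left(-2\right) \left(-7\right) + p = 14 + p$)
$j{\left(-309 \right)} - W{\left(a{\left(-22 \right)},174 \right)} = \left(14 - 309\right) - -117 = -295 + 117 = -178$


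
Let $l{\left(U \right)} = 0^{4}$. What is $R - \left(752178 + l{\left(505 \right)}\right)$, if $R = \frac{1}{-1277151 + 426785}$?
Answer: $- \frac{639626597149}{850366} \approx -7.5218 \cdot 10^{5}$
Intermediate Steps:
$l{\left(U \right)} = 0$
$R = - \frac{1}{850366}$ ($R = \frac{1}{-850366} = - \frac{1}{850366} \approx -1.176 \cdot 10^{-6}$)
$R - \left(752178 + l{\left(505 \right)}\right) = - \frac{1}{850366} - \left(752178 + 0\right) = - \frac{1}{850366} - 752178 = - \frac{639626597149}{850366}$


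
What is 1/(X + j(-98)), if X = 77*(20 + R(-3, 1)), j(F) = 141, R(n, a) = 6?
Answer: 1/2143 ≈ 0.00046664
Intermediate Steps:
X = 2002 (X = 77*(20 + 6) = 77*26 = 2002)
1/(X + j(-98)) = 1/(2002 + 141) = 1/2143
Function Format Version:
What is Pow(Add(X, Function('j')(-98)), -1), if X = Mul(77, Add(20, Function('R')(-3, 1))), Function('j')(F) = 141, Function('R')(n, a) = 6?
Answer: Rational(1, 2143) ≈ 0.00046664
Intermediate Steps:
X = 2002 (X = Mul(77, Add(20, 6)) = Mul(77, 26) = 2002)
Pow(Add(X, Function('j')(-98)), -1) = Pow(Add(2002, 141), -1) = Pow(2143, -1) = Rational(1, 2143)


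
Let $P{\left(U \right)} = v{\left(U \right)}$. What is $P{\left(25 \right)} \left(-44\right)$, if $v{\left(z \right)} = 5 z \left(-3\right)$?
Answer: $16500$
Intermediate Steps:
$v{\left(z \right)} = - 15 z$
$P{\left(U \right)} = - 15 U$
$P{\left(25 \right)} \left(-44\right) = \left(-15\right) 25 \left(-44\right) = \left(-375\right) \left(-44\right) = 16500$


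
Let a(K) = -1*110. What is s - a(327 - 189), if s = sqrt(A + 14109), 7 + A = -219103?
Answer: 110 + I*sqrt(205001) ≈ 110.0 + 452.77*I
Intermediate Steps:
a(K) = -110
A = -219110 (A = -7 - 219103 = -219110)
s = I*sqrt(205001) (s = sqrt(-219110 + 14109) = sqrt(-205001) = I*sqrt(205001) ≈ 452.77*I)
s - a(327 - 189) = I*sqrt(205001) - 1*(-110) = I*sqrt(205001) + 110 = 110 + I*sqrt(205001)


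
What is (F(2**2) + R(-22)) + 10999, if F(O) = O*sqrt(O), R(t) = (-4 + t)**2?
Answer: 11683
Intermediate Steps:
F(O) = O**(3/2)
(F(2**2) + R(-22)) + 10999 = ((2**2)**(3/2) + (-4 - 22)**2) + 10999 = (4**(3/2) + (-26)**2) + 10999 = (8 + 676) + 10999 = 684 + 10999 = 11683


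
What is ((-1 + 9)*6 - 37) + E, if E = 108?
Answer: 119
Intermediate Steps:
((-1 + 9)*6 - 37) + E = ((-1 + 9)*6 - 37) + 108 = (8*6 - 37) + 108 = (48 - 37) + 108 = 11 + 108 = 119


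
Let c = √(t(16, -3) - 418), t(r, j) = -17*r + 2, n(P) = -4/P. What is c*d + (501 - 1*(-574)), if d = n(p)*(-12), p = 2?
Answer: 1075 + 96*I*√43 ≈ 1075.0 + 629.51*I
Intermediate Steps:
d = 24 (d = -4/2*(-12) = -4*½*(-12) = -2*(-12) = 24)
t(r, j) = 2 - 17*r
c = 4*I*√43 (c = √((2 - 17*16) - 418) = √((2 - 272) - 418) = √(-270 - 418) = √(-688) = 4*I*√43 ≈ 26.23*I)
c*d + (501 - 1*(-574)) = (4*I*√43)*24 + (501 - 1*(-574)) = 96*I*√43 + (501 + 574) = 96*I*√43 + 1075 = 1075 + 96*I*√43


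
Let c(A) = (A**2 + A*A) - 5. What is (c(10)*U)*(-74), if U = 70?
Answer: -1010100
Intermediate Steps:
c(A) = -5 + 2*A**2 (c(A) = (A**2 + A**2) - 5 = 2*A**2 - 5 = -5 + 2*A**2)
(c(10)*U)*(-74) = ((-5 + 2*10**2)*70)*(-74) = ((-5 + 2*100)*70)*(-74) = ((-5 + 200)*70)*(-74) = (195*70)*(-74) = 13650*(-74) = -1010100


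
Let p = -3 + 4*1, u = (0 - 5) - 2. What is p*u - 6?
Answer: -13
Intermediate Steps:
u = -7 (u = -5 - 2 = -7)
p = 1 (p = -3 + 4 = 1)
p*u - 6 = 1*(-7) - 6 = -7 - 6 = -13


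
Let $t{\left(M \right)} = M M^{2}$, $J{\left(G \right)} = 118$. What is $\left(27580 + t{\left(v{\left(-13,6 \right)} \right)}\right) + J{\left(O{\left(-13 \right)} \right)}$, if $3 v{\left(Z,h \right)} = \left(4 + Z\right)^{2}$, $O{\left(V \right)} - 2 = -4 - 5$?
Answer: $47381$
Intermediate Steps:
$O{\left(V \right)} = -7$ ($O{\left(V \right)} = 2 - 9 = -7$)
$v{\left(Z,h \right)} = \frac{\left(4 + Z\right)^{2}}{3}$
$t{\left(M \right)} = M^{3}$
$\left(27580 + t{\left(v{\left(-13,6 \right)} \right)}\right) + J{\left(O{\left(-13 \right)} \right)} = \left(27580 + \left(\frac{\left(4 - 13\right)^{2}}{3}\right)^{3}\right) + 118 = \left(27580 + \left(\frac{\left(-9\right)^{2}}{3}\right)^{3}\right) + 118 = \left(27580 + \left(\frac{1}{3} \cdot 81\right)^{3}\right) + 118 = \left(27580 + 27^{3}\right) + 118 = \left(27580 + 19683\right) + 118 = 47263 + 118 = 47381$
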